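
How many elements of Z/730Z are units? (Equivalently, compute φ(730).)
An element a ∈ Z/730Z is a unit iff gcd(a, 730) = 1, so the number of units is φ(730). φ is multiplicative, with φ(p^e) = p^e − p^(e−1). Factorise 730 = 2 · 5 · 73. Then
  φ(730) = (2 − 1) · (5 − 1) · (73 − 1) = 1 · 4 · 72 = 288.

Final answer: Z/730Z has φ(730) = 288 units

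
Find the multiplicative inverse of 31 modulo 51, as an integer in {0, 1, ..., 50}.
31^(−1) ≡ 28 (mod 51)

Apply the extended Euclidean algorithm to (51, 31), tracking rows (r, s, t) with s·51 + t·31 = r. Each division r_prev = q·r_cur + r_new produces the new row as (previous row) − q·(current row):
  row A: (51, 1, 0)   [1·51 + 0·31 = 51]
  row B: (31, 0, 1)   [0·51 + 1·31 = 31]
  51 = 1·31 + 20   → row C = row A − 1·row B = (20, 1, −1)   [check: 1·51 − 1·31 = 20]
  31 = 1·20 + 11   → row D = row B − 1·row C = (11, −1, 2)   [check: −1·51 + 2·31 = 11]
  20 = 1·11 + 9   → row E = row C − 1·row D = (9, 2, −3)   [check: 2·51 − 3·31 = 9]
  11 = 1·9 + 2   → row F = row D − 1·row E = (2, −3, 5)   [check: −3·51 + 5·31 = 2]
  9 = 4·2 + 1   → row G = row E − 4·row F = (1, 14, −23)   [check: 14·51 − 23·31 = 1]
  2 = 2·1 + 0   → remainder 0, stop. gcd = 1 (last nonzero row G).
The gcd is 1, so 31 is invertible mod 51. The last nonzero row gives 14·51 − 23·31 = 1, so t = −23. So 31^(−1) ≡ −23 ≡ 28 (mod 51). Verify: 31 · 28 = 868 ≡ 1 (mod 51). ✓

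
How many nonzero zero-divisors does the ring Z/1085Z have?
Z/1085Z has 364 nonzero zero-divisors

In Z/1085Z each nonzero element is either a unit (gcd with 1085 is 1) or a zero-divisor (gcd > 1). The number of units is φ(1085): factorise 1085 = 5 · 7 · 31, so φ(1085) = (5 − 1) · (7 − 1) · (31 − 1) = 4 · 6 · 30 = 720. The nonzero elements number 1085 − 1 = 1084. Hence the nonzero zero-divisors number 1084 − 720 = 364.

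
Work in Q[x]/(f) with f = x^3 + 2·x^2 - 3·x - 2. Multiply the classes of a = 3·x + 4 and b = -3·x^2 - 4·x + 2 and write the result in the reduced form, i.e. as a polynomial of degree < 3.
First multiply in Q[x] without reducing: a · b = -9·x^3 - 24·x^2 - 10·x + 8. Now divide by f(x) = x^3 + 2·x^2 - 3·x - 2, eliminating the leading term at each step:
  leading term -9·x^3: subtract (-9)·f(x) = -9·x^3 - 18·x^2 + 27·x + 18, leaving -6·x^2 - 37·x - 10
The degree is now < 3, so this is the remainder. Hence a · b ≡ -6·x^2 - 37·x - 10 in Q[x]/(f).

Final answer: a · b ≡ -6·x^2 - 37·x - 10 (mod f(x))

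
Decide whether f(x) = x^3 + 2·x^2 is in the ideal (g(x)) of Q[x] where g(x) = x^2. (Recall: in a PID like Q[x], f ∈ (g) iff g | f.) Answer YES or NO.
YES

In Q[x] the ideal (g) consists of all multiples of g, so f ∈ (g) iff g | f, i.e. iff the remainder of f on division by g is 0. Divide f by g (g is monic, so eliminate the leading term of the running remainder at each step):
  leading term x^3: subtract (x)·g(x) = x^3, leaving 2·x^2
  leading term 2·x^2: subtract (2)·g(x) = 2·x^2, leaving 0
The remainder is 0, so f(x) = g(x) · h(x) with h(x) = x + 2. Hence g | f, i.e. f ∈ (g).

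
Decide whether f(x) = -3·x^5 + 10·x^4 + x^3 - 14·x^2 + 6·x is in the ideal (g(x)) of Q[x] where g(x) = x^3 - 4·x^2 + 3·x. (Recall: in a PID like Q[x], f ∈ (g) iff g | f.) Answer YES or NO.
YES

In Q[x] the ideal (g) consists of all multiples of g, so f ∈ (g) iff g | f, i.e. iff the remainder of f on division by g is 0. Divide f by g (g is monic, so eliminate the leading term of the running remainder at each step):
  leading term -3·x^5: subtract (-3·x^2)·g(x) = -3·x^5 + 12·x^4 - 9·x^3, leaving -2·x^4 + 10·x^3 - 14·x^2 + 6·x
  leading term -2·x^4: subtract (-2·x)·g(x) = -2·x^4 + 8·x^3 - 6·x^2, leaving 2·x^3 - 8·x^2 + 6·x
  leading term 2·x^3: subtract (2)·g(x) = 2·x^3 - 8·x^2 + 6·x, leaving 0
The remainder is 0, so f(x) = g(x) · h(x) with h(x) = -3·x^2 - 2·x + 2. Hence g | f, i.e. f ∈ (g).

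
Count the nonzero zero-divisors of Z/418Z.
In Z/418Z each nonzero element is either a unit (gcd with 418 is 1) or a zero-divisor (gcd > 1). The number of units is φ(418): factorise 418 = 2 · 11 · 19, so φ(418) = (2 − 1) · (11 − 1) · (19 − 1) = 1 · 10 · 18 = 180. The nonzero elements number 418 − 1 = 417. Hence the nonzero zero-divisors number 417 − 180 = 237.

Final answer: Z/418Z has 237 nonzero zero-divisors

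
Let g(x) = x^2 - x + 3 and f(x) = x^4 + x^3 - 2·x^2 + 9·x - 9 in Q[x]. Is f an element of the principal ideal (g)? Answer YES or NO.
YES

In Q[x] the ideal (g) consists of all multiples of g, so f ∈ (g) iff g | f, i.e. iff the remainder of f on division by g is 0. Divide f by g (g is monic, so eliminate the leading term of the running remainder at each step):
  leading term x^4: subtract (x^2)·g(x) = x^4 - x^3 + 3·x^2, leaving 2·x^3 - 5·x^2 + 9·x - 9
  leading term 2·x^3: subtract (2·x)·g(x) = 2·x^3 - 2·x^2 + 6·x, leaving -3·x^2 + 3·x - 9
  leading term -3·x^2: subtract (-3)·g(x) = -3·x^2 + 3·x - 9, leaving 0
The remainder is 0, so f(x) = g(x) · h(x) with h(x) = x^2 + 2·x - 3. Hence g | f, i.e. f ∈ (g).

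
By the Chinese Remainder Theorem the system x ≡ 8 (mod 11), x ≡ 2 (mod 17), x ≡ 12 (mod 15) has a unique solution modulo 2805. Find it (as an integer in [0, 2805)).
x ≡ 2637 (mod 2805); the representative in [0, 2805) is 2637

The moduli 11, 17, 15 are pairwise coprime, so by the CRT there is a unique solution mod 11·17·15 = 2805.
Solve by successive substitution. Start with x ≡ 8 (mod 11).
  Combine with x ≡ 2 (mod 17): write x = 8 + 11·t and require 8 + 11·t ≡ 2 (mod 17), i.e. 11·t ≡ 2 − 8 ≡ 11 (mod 17). Since 11^(−1) ≡ 14 (mod 17), t ≡ 14·11 ≡ 1 (mod 17). So x ≡ 8 + 11·1 = 19 (mod 187).
  Combine with x ≡ 12 (mod 15): write x = 19 + 187·t and require 19 + 187·t ≡ 12 (mod 15), i.e. 187·t ≡ 12 − 19 ≡ 8 (mod 15). Since 187^(−1) ≡ 13 (mod 15) (187 ≡ 7 (mod 15)), t ≡ 13·8 ≡ 14 (mod 15). So x ≡ 19 + 187·14 = 2637 (mod 2805).
Unique solution in [0, 2805): x = 2637.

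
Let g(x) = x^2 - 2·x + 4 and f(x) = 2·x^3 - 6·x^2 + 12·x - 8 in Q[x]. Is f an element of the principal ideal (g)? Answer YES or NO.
YES

In Q[x] the ideal (g) consists of all multiples of g, so f ∈ (g) iff g | f, i.e. iff the remainder of f on division by g is 0. Divide f by g (g is monic, so eliminate the leading term of the running remainder at each step):
  leading term 2·x^3: subtract (2·x)·g(x) = 2·x^3 - 4·x^2 + 8·x, leaving -2·x^2 + 4·x - 8
  leading term -2·x^2: subtract (-2)·g(x) = -2·x^2 + 4·x - 8, leaving 0
The remainder is 0, so f(x) = g(x) · h(x) with h(x) = 2·x - 2. Hence g | f, i.e. f ∈ (g).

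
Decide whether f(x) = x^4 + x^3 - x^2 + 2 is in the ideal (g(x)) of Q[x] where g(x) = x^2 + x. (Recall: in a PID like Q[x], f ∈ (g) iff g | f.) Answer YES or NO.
In Q[x] the ideal (g) consists of all multiples of g, so f ∈ (g) iff g | f, i.e. iff the remainder of f on division by g is 0. Divide f by g (g is monic, so eliminate the leading term of the running remainder at each step):
  leading term x^4: subtract (x^2)·g(x) = x^4 + x^3, leaving 2 - x^2
  leading term -x^2: subtract (-1)·g(x) = -x^2 - x, leaving x + 2
The remainder r(x) = x + 2 ≠ 0 (and deg r < deg g), so g ∤ f, i.e. f ∉ (g).

Final answer: NO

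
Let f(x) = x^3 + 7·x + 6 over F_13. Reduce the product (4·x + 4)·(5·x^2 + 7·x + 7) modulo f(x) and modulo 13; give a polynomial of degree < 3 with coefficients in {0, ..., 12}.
a · b ≡ 9·x^2 + 7·x + 12 (mod f(x))

Multiply as integer polynomials: a · b = 20·x^3 + 48·x^2 + 56·x + 28. Reducing coefficients mod 13: a · b ≡ 7·x^3 + 9·x^2 + 4·x + 2. Now divide by f(x) = x^3 + 7·x + 6 in F_13[x], eliminating the leading term at each step:
  leading term 7·x^3: subtract (7)·f(x) = 7·x^3 + 10·x + 3, leaving 9·x^2 + 7·x + 12 (coefficients mod 13)
The degree is now < 3, so this is the remainder. Hence a · b ≡ 9·x^2 + 7·x + 12 in F_13[x]/(f).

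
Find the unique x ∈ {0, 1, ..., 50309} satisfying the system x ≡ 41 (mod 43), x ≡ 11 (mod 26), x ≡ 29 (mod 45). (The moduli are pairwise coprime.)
x ≡ 27389 (mod 50310); the representative in [0, 50310) is 27389

The moduli 43, 26, 45 are pairwise coprime, so by the CRT there is a unique solution mod 43·26·45 = 50310.
Solve by successive substitution. Start with x ≡ 41 (mod 43).
  Combine with x ≡ 11 (mod 26): write x = 41 + 43·t and require 41 + 43·t ≡ 11 (mod 26), i.e. 43·t ≡ 11 − 41 ≡ 22 (mod 26). Since 43^(−1) ≡ 23 (mod 26) (43 ≡ 17 (mod 26)), t ≡ 23·22 ≡ 12 (mod 26). So x ≡ 41 + 43·12 = 557 (mod 1118).
  Combine with x ≡ 29 (mod 45): write x = 557 + 1118·t and require 557 + 1118·t ≡ 29 (mod 45), i.e. 1118·t ≡ 29 − 557 ≡ 12 (mod 45). Since 1118^(−1) ≡ 32 (mod 45) (1118 ≡ 38 (mod 45)), t ≡ 32·12 ≡ 24 (mod 45). So x ≡ 557 + 1118·24 = 27389 (mod 50310).
Unique solution in [0, 50310): x = 27389.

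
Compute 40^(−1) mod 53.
Apply the extended Euclidean algorithm to (53, 40), tracking rows (r, s, t) with s·53 + t·40 = r. Each division r_prev = q·r_cur + r_new produces the new row as (previous row) − q·(current row):
  row A: (53, 1, 0)   [1·53 + 0·40 = 53]
  row B: (40, 0, 1)   [0·53 + 1·40 = 40]
  53 = 1·40 + 13   → row C = row A − 1·row B = (13, 1, −1)   [check: 1·53 − 1·40 = 13]
  40 = 3·13 + 1   → row D = row B − 3·row C = (1, −3, 4)   [check: −3·53 + 4·40 = 1]
  13 = 13·1 + 0   → remainder 0, stop. gcd = 1 (last nonzero row D).
The gcd is 1, so 40 is invertible mod 53. The last nonzero row gives −3·53 + 4·40 = 1, so t = 4. So 40^(−1) ≡ 4 (mod 53). Verify: 40 · 4 = 160 ≡ 1 (mod 53). ✓

Final answer: 40^(−1) ≡ 4 (mod 53)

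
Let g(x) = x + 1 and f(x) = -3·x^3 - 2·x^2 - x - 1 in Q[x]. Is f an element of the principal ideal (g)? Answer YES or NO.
In Q[x] the ideal (g) consists of all multiples of g, so f ∈ (g) iff g | f, i.e. iff the remainder of f on division by g is 0. Divide f by g (g is monic, so eliminate the leading term of the running remainder at each step):
  leading term -3·x^3: subtract (-3·x^2)·g(x) = -3·x^3 - 3·x^2, leaving x^2 - x - 1
  leading term x^2: subtract (x)·g(x) = x^2 + x, leaving -2·x - 1
  leading term -2·x: subtract (-2)·g(x) = -2·x - 2, leaving 1
The remainder r(x) = 1 ≠ 0 (and deg r < deg g), so g ∤ f, i.e. f ∉ (g).

Final answer: NO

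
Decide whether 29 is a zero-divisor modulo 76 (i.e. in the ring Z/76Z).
gcd(29, 76) = 1, so 29 is a unit in Z/76Z (it has a multiplicative inverse). A unit cannot be a zero-divisor: if 29·b ≡ 0 then multiplying both sides by 29^(−1) gives b ≡ 0. So 29 is not a zero-divisor.

Final answer: NO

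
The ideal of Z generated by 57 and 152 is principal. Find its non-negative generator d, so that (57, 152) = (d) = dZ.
(57, 152) = (19); d = 19

In the PID Z, (a, b) is generated by gcd(a, b). Compute gcd(152, 57) with the extended Euclidean algorithm, tracking rows (r, s, t) with s·152 + t·57 = r:
  row A: (152, 1, 0)   [1·152 + 0·57 = 152]
  row B: (57, 0, 1)   [0·152 + 1·57 = 57]
  152 = 2·57 + 38   → row C = row A − 2·row B = (38, 1, −2)   [check: 1·152 − 2·57 = 38]
  57 = 1·38 + 19   → row D = row B − 1·row C = (19, −1, 3)   [check: −1·152 + 3·57 = 19]
  38 = 2·19 + 0   → remainder 0, stop. gcd = 19 (last nonzero row D).
So gcd(57, 152) = 19, with Bézout identity −1·152 + 3·57 = 19. Containment (⊇): the Bézout identity exhibits 19 as an element of (57, 152), giving (19) ⊆ (57, 152). Containment (⊆): since 19 | 57 and 19 | 152 (57 = 19·3, 152 = 19·8), every Z-linear combination of 57 and 152 is divisible by 19, so (57, 152) ⊆ (19). Therefore (57, 152) = (19), d = 19.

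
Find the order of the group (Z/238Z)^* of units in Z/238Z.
|(Z/238Z)^*| = 96

(Z/238Z)^* consists of the classes a with gcd(a, 238) = 1, so its order is φ(238). φ is multiplicative, with φ(p^e) = p^e − p^(e−1). Factorise 238 = 2 · 7 · 17. Then
  φ(238) = (2 − 1) · (7 − 1) · (17 − 1) = 1 · 6 · 16 = 96.
Thus |(Z/238Z)^*| = 96.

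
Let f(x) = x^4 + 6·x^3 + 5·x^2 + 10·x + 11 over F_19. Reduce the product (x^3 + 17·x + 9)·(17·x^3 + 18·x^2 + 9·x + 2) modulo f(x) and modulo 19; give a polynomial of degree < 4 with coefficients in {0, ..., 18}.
Multiply as integer polynomials: a · b = 17·x^6 + 18·x^5 + 298·x^4 + 461·x^3 + 315·x^2 + 115·x + 18. Reducing coefficients mod 19: a · b ≡ 17·x^6 + 18·x^5 + 13·x^4 + 5·x^3 + 11·x^2 + x + 18. Now divide by f(x) = x^4 + 6·x^3 + 5·x^2 + 10·x + 11 in F_19[x], eliminating the leading term at each step:
  leading term 17·x^6: subtract (17·x^2)·f(x) = 17·x^6 + 7·x^5 + 9·x^4 + 18·x^3 + 16·x^2, leaving 11·x^5 + 4·x^4 + 6·x^3 + 14·x^2 + x + 18 (coefficients mod 19)
  leading term 11·x^5: subtract (11·x)·f(x) = 11·x^5 + 9·x^4 + 17·x^3 + 15·x^2 + 7·x, leaving 14·x^4 + 8·x^3 + 18·x^2 + 13·x + 18 (coefficients mod 19)
  leading term 14·x^4: subtract (14)·f(x) = 14·x^4 + 8·x^3 + 13·x^2 + 7·x + 2, leaving 5·x^2 + 6·x + 16 (coefficients mod 19)
The degree is now < 4, so this is the remainder. Hence a · b ≡ 5·x^2 + 6·x + 16 in F_19[x]/(f).

Final answer: a · b ≡ 5·x^2 + 6·x + 16 (mod f(x))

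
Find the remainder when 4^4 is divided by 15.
Use repeated squaring. Binary(4) = 100. Walk through the bits of the exponent 4 left-to-right: at each bit after the leading one, square the running value, then multiply by 4 if the bit is 1 (always reducing mod 15):
  bit 1 = 1 (leading): start with 4.
  bit 2 = 0: square 4^2 = 16 ≡ 1 (mod 15).
  bit 3 = 0: square 1^2 = 1 (mod 15).
Final value: 4^4 ≡ 1 (mod 15).

Final answer: 1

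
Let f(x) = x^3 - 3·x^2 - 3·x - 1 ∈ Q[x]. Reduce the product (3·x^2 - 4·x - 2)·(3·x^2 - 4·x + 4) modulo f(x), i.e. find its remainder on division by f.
First multiply in Q[x] without reducing: a · b = 9·x^4 - 24·x^3 + 22·x^2 - 8·x - 8. Now divide by f(x) = x^3 - 3·x^2 - 3·x - 1, eliminating the leading term at each step:
  leading term 9·x^4: subtract (9·x)·f(x) = 9·x^4 - 27·x^3 - 27·x^2 - 9·x, leaving 3·x^3 + 49·x^2 + x - 8
  leading term 3·x^3: subtract (3)·f(x) = 3·x^3 - 9·x^2 - 9·x - 3, leaving 58·x^2 + 10·x - 5
The degree is now < 3, so this is the remainder. Hence a · b ≡ 58·x^2 + 10·x - 5 in Q[x]/(f).

Final answer: a · b ≡ 58·x^2 + 10·x - 5 (mod f(x))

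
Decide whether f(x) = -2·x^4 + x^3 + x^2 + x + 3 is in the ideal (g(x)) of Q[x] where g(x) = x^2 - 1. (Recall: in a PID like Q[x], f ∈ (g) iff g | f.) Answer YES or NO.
NO

In Q[x] the ideal (g) consists of all multiples of g, so f ∈ (g) iff g | f, i.e. iff the remainder of f on division by g is 0. Divide f by g (g is monic, so eliminate the leading term of the running remainder at each step):
  leading term -2·x^4: subtract (-2·x^2)·g(x) = -2·x^4 + 2·x^2, leaving x^3 - x^2 + x + 3
  leading term x^3: subtract (x)·g(x) = x^3 - x, leaving -x^2 + 2·x + 3
  leading term -x^2: subtract (-1)·g(x) = 1 - x^2, leaving 2·x + 2
The remainder r(x) = 2·x + 2 ≠ 0 (and deg r < deg g), so g ∤ f, i.e. f ∉ (g).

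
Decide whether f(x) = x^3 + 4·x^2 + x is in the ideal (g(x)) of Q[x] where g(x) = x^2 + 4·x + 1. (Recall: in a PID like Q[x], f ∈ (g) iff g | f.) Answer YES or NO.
In Q[x] the ideal (g) consists of all multiples of g, so f ∈ (g) iff g | f, i.e. iff the remainder of f on division by g is 0. Divide f by g (g is monic, so eliminate the leading term of the running remainder at each step):
  leading term x^3: subtract (x)·g(x) = x^3 + 4·x^2 + x, leaving 0
The remainder is 0, so f(x) = g(x) · h(x) with h(x) = x. Hence g | f, i.e. f ∈ (g).

Final answer: YES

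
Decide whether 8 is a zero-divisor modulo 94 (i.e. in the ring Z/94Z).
YES

gcd(8, 94) = 2 > 1, so 8 is not a unit in Z/94Z. In Z/nZ every nonzero non-unit is a zero-divisor: explicitly, take b = 94/gcd = 47 ≠ 0 (mod 94); then 8·47 = 376 = 4·94, i.e. 8·47 ≡ 0 (mod 94). So 8 is a zero-divisor.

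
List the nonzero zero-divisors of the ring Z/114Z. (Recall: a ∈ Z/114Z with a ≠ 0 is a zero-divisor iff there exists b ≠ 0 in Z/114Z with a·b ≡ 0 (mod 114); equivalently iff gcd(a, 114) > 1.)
nonzero zero-divisors of Z/114Z = {2, 3, 4, 6, 8, 9, 10, 12, 14, 15, 16, 18, 19, 20, 21, 22, 24, 26, 27, 28, 30, 32, 33, 34, 36, 38, 39, 40, 42, 44, 45, 46, 48, 50, 51, 52, 54, 56, 57, 58, 60, 62, 63, 64, 66, 68, 69, 70, 72, 74, 75, 76, 78, 80, 81, 82, 84, 86, 87, 88, 90, 92, 93, 94, 95, 96, 98, 99, 100, 102, 104, 105, 106, 108, 110, 111, 112}

An element a ∈ Z/114Z (with a ≠ 0) is a zero-divisor iff gcd(a, 114) > 1 (because a is a unit precisely when gcd(a, n) = 1, and in Z/nZ every nonzero, non-unit element is a zero-divisor). Scan a = 1, ..., 113 and keep those with gcd(a, 114) > 1:
  gcd(2, 114) = 2, gcd(3, 114) = 3, gcd(4, 114) = 2, gcd(6, 114) = 6, gcd(8, 114) = 2, gcd(9, 114) = 3, gcd(10, 114) = 2, gcd(12, 114) = 6, gcd(14, 114) = 2, gcd(15, 114) = 3, gcd(16, 114) = 2, gcd(18, 114) = 6, gcd(19, 114) = 19, gcd(20, 114) = 2, gcd(21, 114) = 3, gcd(22, 114) = 2, gcd(24, 114) = 6, gcd(26, 114) = 2, gcd(27, 114) = 3, gcd(28, 114) = 2, gcd(30, 114) = 6, gcd(32, 114) = 2, gcd(33, 114) = 3, gcd(34, 114) = 2, gcd(36, 114) = 6, gcd(38, 114) = 38, gcd(39, 114) = 3, gcd(40, 114) = 2, gcd(42, 114) = 6, gcd(44, 114) = 2, gcd(45, 114) = 3, gcd(46, 114) = 2, gcd(48, 114) = 6, gcd(50, 114) = 2, gcd(51, 114) = 3, gcd(52, 114) = 2, gcd(54, 114) = 6, gcd(56, 114) = 2, gcd(57, 114) = 57, gcd(58, 114) = 2, gcd(60, 114) = 6, gcd(62, 114) = 2, gcd(63, 114) = 3, gcd(64, 114) = 2, gcd(66, 114) = 6, gcd(68, 114) = 2, gcd(69, 114) = 3, gcd(70, 114) = 2, gcd(72, 114) = 6, gcd(74, 114) = 2, gcd(75, 114) = 3, gcd(76, 114) = 38, gcd(78, 114) = 6, gcd(80, 114) = 2, gcd(81, 114) = 3, gcd(82, 114) = 2, gcd(84, 114) = 6, gcd(86, 114) = 2, gcd(87, 114) = 3, gcd(88, 114) = 2, gcd(90, 114) = 6, gcd(92, 114) = 2, gcd(93, 114) = 3, gcd(94, 114) = 2, gcd(95, 114) = 19, gcd(96, 114) = 6, gcd(98, 114) = 2, gcd(99, 114) = 3, gcd(100, 114) = 2, gcd(102, 114) = 6, gcd(104, 114) = 2, gcd(105, 114) = 3, gcd(106, 114) = 2, gcd(108, 114) = 6, gcd(110, 114) = 2, gcd(111, 114) = 3, gcd(112, 114) = 2.
All other a ∈ {1, ..., 113} have gcd(a, 114) = 1 and are units. So the nonzero zero-divisors are exactly the 77 values of a appearing in this scan.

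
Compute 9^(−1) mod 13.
9^(−1) ≡ 3 (mod 13)

Apply the extended Euclidean algorithm to (13, 9), tracking rows (r, s, t) with s·13 + t·9 = r. Each division r_prev = q·r_cur + r_new produces the new row as (previous row) − q·(current row):
  row A: (13, 1, 0)   [1·13 + 0·9 = 13]
  row B: (9, 0, 1)   [0·13 + 1·9 = 9]
  13 = 1·9 + 4   → row C = row A − 1·row B = (4, 1, −1)   [check: 1·13 − 1·9 = 4]
  9 = 2·4 + 1   → row D = row B − 2·row C = (1, −2, 3)   [check: −2·13 + 3·9 = 1]
  4 = 4·1 + 0   → remainder 0, stop. gcd = 1 (last nonzero row D).
The gcd is 1, so 9 is invertible mod 13. The last nonzero row gives −2·13 + 3·9 = 1, so t = 3. So 9^(−1) ≡ 3 (mod 13). Verify: 9 · 3 = 27 ≡ 1 (mod 13). ✓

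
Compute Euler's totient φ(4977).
φ is multiplicative, with φ(p^e) = p^e − p^(e−1). Factorise 4977 = 3^2 · 7 · 79. Then
  φ(4977) = (3^2 − 3^1) · (7 − 1) · (79 − 1) = 6 · 6 · 78 = 2808.

Final answer: φ(4977) = 2808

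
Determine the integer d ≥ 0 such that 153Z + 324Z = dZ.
(153, 324) = (9); d = 9

In the PID Z, (a, b) is generated by gcd(a, b). Compute gcd(324, 153) with the extended Euclidean algorithm, tracking rows (r, s, t) with s·324 + t·153 = r:
  row A: (324, 1, 0)   [1·324 + 0·153 = 324]
  row B: (153, 0, 1)   [0·324 + 1·153 = 153]
  324 = 2·153 + 18   → row C = row A − 2·row B = (18, 1, −2)   [check: 1·324 − 2·153 = 18]
  153 = 8·18 + 9   → row D = row B − 8·row C = (9, −8, 17)   [check: −8·324 + 17·153 = 9]
  18 = 2·9 + 0   → remainder 0, stop. gcd = 9 (last nonzero row D).
So gcd(153, 324) = 9, with Bézout identity −8·324 + 17·153 = 9. Containment (⊇): the Bézout identity exhibits 9 as an element of (153, 324), giving (9) ⊆ (153, 324). Containment (⊆): since 9 | 153 and 9 | 324 (153 = 9·17, 324 = 9·36), every Z-linear combination of 153 and 324 is divisible by 9, so (153, 324) ⊆ (9). Therefore (153, 324) = (9), d = 9.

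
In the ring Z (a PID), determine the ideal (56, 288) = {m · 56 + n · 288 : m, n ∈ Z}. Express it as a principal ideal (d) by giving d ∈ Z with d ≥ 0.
In the PID Z, (a, b) is generated by gcd(a, b). Compute gcd(288, 56) with the extended Euclidean algorithm, tracking rows (r, s, t) with s·288 + t·56 = r:
  row A: (288, 1, 0)   [1·288 + 0·56 = 288]
  row B: (56, 0, 1)   [0·288 + 1·56 = 56]
  288 = 5·56 + 8   → row C = row A − 5·row B = (8, 1, −5)   [check: 1·288 − 5·56 = 8]
  56 = 7·8 + 0   → remainder 0, stop. gcd = 8 (last nonzero row C).
So gcd(56, 288) = 8, with Bézout identity 1·288 − 5·56 = 8. Containment (⊇): the Bézout identity exhibits 8 as an element of (56, 288), giving (8) ⊆ (56, 288). Containment (⊆): since 8 | 56 and 8 | 288 (56 = 8·7, 288 = 8·36), every Z-linear combination of 56 and 288 is divisible by 8, so (56, 288) ⊆ (8). Therefore (56, 288) = (8), d = 8.

Final answer: (56, 288) = (8); d = 8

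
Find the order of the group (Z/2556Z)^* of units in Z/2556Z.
|(Z/2556Z)^*| = 840

(Z/2556Z)^* consists of the classes a with gcd(a, 2556) = 1, so its order is φ(2556). φ is multiplicative, with φ(p^e) = p^e − p^(e−1). Factorise 2556 = 2^2 · 3^2 · 71. Then
  φ(2556) = (2^2 − 2^1) · (3^2 − 3^1) · (71 − 1) = 2 · 6 · 70 = 840.
Thus |(Z/2556Z)^*| = 840.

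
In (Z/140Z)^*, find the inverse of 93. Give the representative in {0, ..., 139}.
93^(−1) ≡ 137 (mod 140)

Apply the extended Euclidean algorithm to (140, 93), tracking rows (r, s, t) with s·140 + t·93 = r. Each division r_prev = q·r_cur + r_new produces the new row as (previous row) − q·(current row):
  row A: (140, 1, 0)   [1·140 + 0·93 = 140]
  row B: (93, 0, 1)   [0·140 + 1·93 = 93]
  140 = 1·93 + 47   → row C = row A − 1·row B = (47, 1, −1)   [check: 1·140 − 1·93 = 47]
  93 = 1·47 + 46   → row D = row B − 1·row C = (46, −1, 2)   [check: −1·140 + 2·93 = 46]
  47 = 1·46 + 1   → row E = row C − 1·row D = (1, 2, −3)   [check: 2·140 − 3·93 = 1]
  46 = 46·1 + 0   → remainder 0, stop. gcd = 1 (last nonzero row E).
The gcd is 1, so 93 is invertible mod 140. The last nonzero row gives 2·140 − 3·93 = 1, so t = −3. So 93^(−1) ≡ −3 ≡ 137 (mod 140). Verify: 93 · 137 = 12741 ≡ 1 (mod 140). ✓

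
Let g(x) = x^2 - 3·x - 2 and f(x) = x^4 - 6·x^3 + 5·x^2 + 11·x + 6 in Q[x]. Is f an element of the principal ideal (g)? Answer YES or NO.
In Q[x] the ideal (g) consists of all multiples of g, so f ∈ (g) iff g | f, i.e. iff the remainder of f on division by g is 0. Divide f by g (g is monic, so eliminate the leading term of the running remainder at each step):
  leading term x^4: subtract (x^2)·g(x) = x^4 - 3·x^3 - 2·x^2, leaving -3·x^3 + 7·x^2 + 11·x + 6
  leading term -3·x^3: subtract (-3·x)·g(x) = -3·x^3 + 9·x^2 + 6·x, leaving -2·x^2 + 5·x + 6
  leading term -2·x^2: subtract (-2)·g(x) = -2·x^2 + 6·x + 4, leaving 2 - x
The remainder r(x) = 2 - x ≠ 0 (and deg r < deg g), so g ∤ f, i.e. f ∉ (g).

Final answer: NO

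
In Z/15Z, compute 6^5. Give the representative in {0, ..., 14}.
6

Use repeated squaring. Binary(5) = 101. Walk through the bits of the exponent 5 left-to-right: at each bit after the leading one, square the running value, then multiply by 6 if the bit is 1 (always reducing mod 15):
  bit 1 = 1 (leading): start with 6.
  bit 2 = 0: square 6^2 = 36 ≡ 6 (mod 15).
  bit 3 = 1: square 6^2 = 36 ≡ 6; bit is 1, so multiply 6·6 = 36 ≡ 6 (mod 15).
Final value: 6^5 ≡ 6 (mod 15).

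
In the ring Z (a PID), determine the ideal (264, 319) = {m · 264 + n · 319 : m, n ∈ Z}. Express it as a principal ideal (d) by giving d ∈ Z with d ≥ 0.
(264, 319) = (11); d = 11

In the PID Z, (a, b) is generated by gcd(a, b). Compute gcd(319, 264) with the extended Euclidean algorithm, tracking rows (r, s, t) with s·319 + t·264 = r:
  row A: (319, 1, 0)   [1·319 + 0·264 = 319]
  row B: (264, 0, 1)   [0·319 + 1·264 = 264]
  319 = 1·264 + 55   → row C = row A − 1·row B = (55, 1, −1)   [check: 1·319 − 1·264 = 55]
  264 = 4·55 + 44   → row D = row B − 4·row C = (44, −4, 5)   [check: −4·319 + 5·264 = 44]
  55 = 1·44 + 11   → row E = row C − 1·row D = (11, 5, −6)   [check: 5·319 − 6·264 = 11]
  44 = 4·11 + 0   → remainder 0, stop. gcd = 11 (last nonzero row E).
So gcd(264, 319) = 11, with Bézout identity 5·319 − 6·264 = 11. Containment (⊇): the Bézout identity exhibits 11 as an element of (264, 319), giving (11) ⊆ (264, 319). Containment (⊆): since 11 | 264 and 11 | 319 (264 = 11·24, 319 = 11·29), every Z-linear combination of 264 and 319 is divisible by 11, so (264, 319) ⊆ (11). Therefore (264, 319) = (11), d = 11.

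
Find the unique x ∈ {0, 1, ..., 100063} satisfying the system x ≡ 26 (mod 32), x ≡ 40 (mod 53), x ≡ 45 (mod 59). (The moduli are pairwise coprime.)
The moduli 32, 53, 59 are pairwise coprime, so by the CRT there is a unique solution mod 32·53·59 = 100064.
Solve by successive substitution. Start with x ≡ 26 (mod 32).
  Combine with x ≡ 40 (mod 53): write x = 26 + 32·t and require 26 + 32·t ≡ 40 (mod 53), i.e. 32·t ≡ 40 − 26 ≡ 14 (mod 53). Since 32^(−1) ≡ 5 (mod 53), t ≡ 5·14 ≡ 17 (mod 53). So x ≡ 26 + 32·17 = 570 (mod 1696).
  Combine with x ≡ 45 (mod 59): write x = 570 + 1696·t and require 570 + 1696·t ≡ 45 (mod 59), i.e. 1696·t ≡ 45 − 570 ≡ 6 (mod 59). Since 1696^(−1) ≡ 55 (mod 59) (1696 ≡ 44 (mod 59)), t ≡ 55·6 ≡ 35 (mod 59). So x ≡ 570 + 1696·35 = 59930 (mod 100064).
Unique solution in [0, 100064): x = 59930.

Final answer: x ≡ 59930 (mod 100064); the representative in [0, 100064) is 59930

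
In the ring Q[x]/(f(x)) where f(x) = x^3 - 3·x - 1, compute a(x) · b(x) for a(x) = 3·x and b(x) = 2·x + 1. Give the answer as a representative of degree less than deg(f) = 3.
a · b ≡ 6·x^2 + 3·x (mod f(x))

First multiply in Q[x] without reducing: a · b = 6·x^2 + 3·x. This already has degree < 3, so no reduction is needed. Hence a · b ≡ 6·x^2 + 3·x in Q[x]/(f).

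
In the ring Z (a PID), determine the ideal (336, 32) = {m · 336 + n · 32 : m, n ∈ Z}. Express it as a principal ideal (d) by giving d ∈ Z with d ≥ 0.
In the PID Z, (a, b) is generated by gcd(a, b). Compute gcd(336, 32) with the extended Euclidean algorithm, tracking rows (r, s, t) with s·336 + t·32 = r:
  row A: (336, 1, 0)   [1·336 + 0·32 = 336]
  row B: (32, 0, 1)   [0·336 + 1·32 = 32]
  336 = 10·32 + 16   → row C = row A − 10·row B = (16, 1, −10)   [check: 1·336 − 10·32 = 16]
  32 = 2·16 + 0   → remainder 0, stop. gcd = 16 (last nonzero row C).
So gcd(336, 32) = 16, with Bézout identity 1·336 − 10·32 = 16. Containment (⊇): the Bézout identity exhibits 16 as an element of (336, 32), giving (16) ⊆ (336, 32). Containment (⊆): since 16 | 336 and 16 | 32 (336 = 16·21, 32 = 16·2), every Z-linear combination of 336 and 32 is divisible by 16, so (336, 32) ⊆ (16). Therefore (336, 32) = (16), d = 16.

Final answer: (336, 32) = (16); d = 16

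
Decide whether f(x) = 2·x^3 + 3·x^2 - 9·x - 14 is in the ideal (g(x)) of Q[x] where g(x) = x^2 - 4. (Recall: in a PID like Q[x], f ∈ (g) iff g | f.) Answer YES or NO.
NO

In Q[x] the ideal (g) consists of all multiples of g, so f ∈ (g) iff g | f, i.e. iff the remainder of f on division by g is 0. Divide f by g (g is monic, so eliminate the leading term of the running remainder at each step):
  leading term 2·x^3: subtract (2·x)·g(x) = 2·x^3 - 8·x, leaving 3·x^2 - x - 14
  leading term 3·x^2: subtract (3)·g(x) = 3·x^2 - 12, leaving -x - 2
The remainder r(x) = -x - 2 ≠ 0 (and deg r < deg g), so g ∤ f, i.e. f ∉ (g).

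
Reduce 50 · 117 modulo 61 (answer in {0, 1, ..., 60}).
55

Reduce the factors first: 117 ≡ 56 (mod 61), so 50 · 117 ≡ 50 · 56 (mod 61). 50 · 56 = 2800. Dividing by 61: 2800 = 45·61 + 55. So (50 · 117) mod 61 = 55.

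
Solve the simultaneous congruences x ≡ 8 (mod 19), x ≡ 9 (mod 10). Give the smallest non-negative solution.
The moduli 19, 10 are pairwise coprime, so by the CRT there is a unique solution mod 19·10 = 190.
Solve by successive substitution. Start with x ≡ 8 (mod 19).
  Combine with x ≡ 9 (mod 10): write x = 8 + 19·t and require 8 + 19·t ≡ 9 (mod 10), i.e. 19·t ≡ 9 − 8 ≡ 1 (mod 10). Since 19^(−1) ≡ 9 (mod 10) (19 ≡ 9 (mod 10)), t ≡ 9·1 ≡ 9 (mod 10). So x ≡ 8 + 19·9 = 179 (mod 190).
Unique solution in [0, 190): x = 179.

Final answer: x ≡ 179 (mod 190); the representative in [0, 190) is 179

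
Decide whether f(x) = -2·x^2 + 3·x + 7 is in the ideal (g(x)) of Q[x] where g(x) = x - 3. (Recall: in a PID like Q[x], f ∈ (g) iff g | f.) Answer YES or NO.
In Q[x] the ideal (g) consists of all multiples of g, so f ∈ (g) iff g | f, i.e. iff the remainder of f on division by g is 0. Divide f by g (g is monic, so eliminate the leading term of the running remainder at each step):
  leading term -2·x^2: subtract (-2·x)·g(x) = -2·x^2 + 6·x, leaving 7 - 3·x
  leading term -3·x: subtract (-3)·g(x) = 9 - 3·x, leaving -2
The remainder r(x) = -2 ≠ 0 (and deg r < deg g), so g ∤ f, i.e. f ∉ (g).

Final answer: NO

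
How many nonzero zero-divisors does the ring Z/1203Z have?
Z/1203Z has 402 nonzero zero-divisors

In Z/1203Z each nonzero element is either a unit (gcd with 1203 is 1) or a zero-divisor (gcd > 1). The number of units is φ(1203): factorise 1203 = 3 · 401, so φ(1203) = (3 − 1) · (401 − 1) = 2 · 400 = 800. The nonzero elements number 1203 − 1 = 1202. Hence the nonzero zero-divisors number 1202 − 800 = 402.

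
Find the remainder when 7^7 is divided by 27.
16

Use repeated squaring. Binary(7) = 111. Walk through the bits of the exponent 7 left-to-right: at each bit after the leading one, square the running value, then multiply by 7 if the bit is 1 (always reducing mod 27):
  bit 1 = 1 (leading): start with 7.
  bit 2 = 1: square 7^2 = 49 ≡ 22; bit is 1, so multiply 22·7 = 154 ≡ 19 (mod 27).
  bit 3 = 1: square 19^2 = 361 ≡ 10; bit is 1, so multiply 10·7 = 70 ≡ 16 (mod 27).
Final value: 7^7 ≡ 16 (mod 27).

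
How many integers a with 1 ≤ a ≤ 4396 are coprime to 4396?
The number of a ∈ {1, ..., 4396} with gcd(a, 4396) = 1 is by definition Euler's totient φ(4396). φ is multiplicative, with φ(p^e) = p^e − p^(e−1). Factorise 4396 = 2^2 · 7 · 157. Then
  φ(4396) = (2^2 − 2^1) · (7 − 1) · (157 − 1) = 2 · 6 · 156 = 1872.
So there are 1872 such integers.

Final answer: 1872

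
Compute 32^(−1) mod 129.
Apply the extended Euclidean algorithm to (129, 32), tracking rows (r, s, t) with s·129 + t·32 = r. Each division r_prev = q·r_cur + r_new produces the new row as (previous row) − q·(current row):
  row A: (129, 1, 0)   [1·129 + 0·32 = 129]
  row B: (32, 0, 1)   [0·129 + 1·32 = 32]
  129 = 4·32 + 1   → row C = row A − 4·row B = (1, 1, −4)   [check: 1·129 − 4·32 = 1]
  32 = 32·1 + 0   → remainder 0, stop. gcd = 1 (last nonzero row C).
The gcd is 1, so 32 is invertible mod 129. The last nonzero row gives 1·129 − 4·32 = 1, so t = −4. So 32^(−1) ≡ −4 ≡ 125 (mod 129). Verify: 32 · 125 = 4000 ≡ 1 (mod 129). ✓

Final answer: 32^(−1) ≡ 125 (mod 129)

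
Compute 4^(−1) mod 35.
4^(−1) ≡ 9 (mod 35)

Apply the extended Euclidean algorithm to (35, 4), tracking rows (r, s, t) with s·35 + t·4 = r. Each division r_prev = q·r_cur + r_new produces the new row as (previous row) − q·(current row):
  row A: (35, 1, 0)   [1·35 + 0·4 = 35]
  row B: (4, 0, 1)   [0·35 + 1·4 = 4]
  35 = 8·4 + 3   → row C = row A − 8·row B = (3, 1, −8)   [check: 1·35 − 8·4 = 3]
  4 = 1·3 + 1   → row D = row B − 1·row C = (1, −1, 9)   [check: −1·35 + 9·4 = 1]
  3 = 3·1 + 0   → remainder 0, stop. gcd = 1 (last nonzero row D).
The gcd is 1, so 4 is invertible mod 35. The last nonzero row gives −1·35 + 9·4 = 1, so t = 9. So 4^(−1) ≡ 9 (mod 35). Verify: 4 · 9 = 36 ≡ 1 (mod 35). ✓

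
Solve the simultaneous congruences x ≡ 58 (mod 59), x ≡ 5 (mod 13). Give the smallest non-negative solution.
x ≡ 707 (mod 767); the representative in [0, 767) is 707

The moduli 59, 13 are pairwise coprime, so by the CRT there is a unique solution mod 59·13 = 767.
Solve by successive substitution. Start with x ≡ 58 (mod 59).
  Combine with x ≡ 5 (mod 13): write x = 58 + 59·t and require 58 + 59·t ≡ 5 (mod 13), i.e. 59·t ≡ 5 − 58 ≡ 12 (mod 13). Since 59^(−1) ≡ 2 (mod 13) (59 ≡ 7 (mod 13)), t ≡ 2·12 ≡ 11 (mod 13). So x ≡ 58 + 59·11 = 707 (mod 767).
Unique solution in [0, 767): x = 707.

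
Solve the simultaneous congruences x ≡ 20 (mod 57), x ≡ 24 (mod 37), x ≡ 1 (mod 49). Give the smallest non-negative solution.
x ≡ 9311 (mod 103341); the representative in [0, 103341) is 9311

The moduli 57, 37, 49 are pairwise coprime, so by the CRT there is a unique solution mod 57·37·49 = 103341.
Solve by successive substitution. Start with x ≡ 20 (mod 57).
  Combine with x ≡ 24 (mod 37): write x = 20 + 57·t and require 20 + 57·t ≡ 24 (mod 37), i.e. 57·t ≡ 24 − 20 ≡ 4 (mod 37). Since 57^(−1) ≡ 13 (mod 37) (57 ≡ 20 (mod 37)), t ≡ 13·4 ≡ 15 (mod 37). So x ≡ 20 + 57·15 = 875 (mod 2109).
  Combine with x ≡ 1 (mod 49): write x = 875 + 2109·t and require 875 + 2109·t ≡ 1 (mod 49), i.e. 2109·t ≡ 1 − 875 ≡ 8 (mod 49). Since 2109^(−1) ≡ 25 (mod 49) (2109 ≡ 2 (mod 49)), t ≡ 25·8 ≡ 4 (mod 49). So x ≡ 875 + 2109·4 = 9311 (mod 103341).
Unique solution in [0, 103341): x = 9311.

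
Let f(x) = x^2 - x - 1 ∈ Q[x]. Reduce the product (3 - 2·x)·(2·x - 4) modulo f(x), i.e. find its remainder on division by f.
First multiply in Q[x] without reducing: a · b = -4·x^2 + 14·x - 12. Now divide by f(x) = x^2 - x - 1, eliminating the leading term at each step:
  leading term -4·x^2: subtract (-4)·f(x) = -4·x^2 + 4·x + 4, leaving 10·x - 16
The degree is now < 2, so this is the remainder. Hence a · b ≡ 10·x - 16 in Q[x]/(f).

Final answer: a · b ≡ 10·x - 16 (mod f(x))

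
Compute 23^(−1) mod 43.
23^(−1) ≡ 15 (mod 43)

Apply the extended Euclidean algorithm to (43, 23), tracking rows (r, s, t) with s·43 + t·23 = r. Each division r_prev = q·r_cur + r_new produces the new row as (previous row) − q·(current row):
  row A: (43, 1, 0)   [1·43 + 0·23 = 43]
  row B: (23, 0, 1)   [0·43 + 1·23 = 23]
  43 = 1·23 + 20   → row C = row A − 1·row B = (20, 1, −1)   [check: 1·43 − 1·23 = 20]
  23 = 1·20 + 3   → row D = row B − 1·row C = (3, −1, 2)   [check: −1·43 + 2·23 = 3]
  20 = 6·3 + 2   → row E = row C − 6·row D = (2, 7, −13)   [check: 7·43 − 13·23 = 2]
  3 = 1·2 + 1   → row F = row D − 1·row E = (1, −8, 15)   [check: −8·43 + 15·23 = 1]
  2 = 2·1 + 0   → remainder 0, stop. gcd = 1 (last nonzero row F).
The gcd is 1, so 23 is invertible mod 43. The last nonzero row gives −8·43 + 15·23 = 1, so t = 15. So 23^(−1) ≡ 15 (mod 43). Verify: 23 · 15 = 345 ≡ 1 (mod 43). ✓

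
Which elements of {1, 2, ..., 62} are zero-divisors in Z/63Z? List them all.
nonzero zero-divisors of Z/63Z = {3, 6, 7, 9, 12, 14, 15, 18, 21, 24, 27, 28, 30, 33, 35, 36, 39, 42, 45, 48, 49, 51, 54, 56, 57, 60}

An element a ∈ Z/63Z (with a ≠ 0) is a zero-divisor iff gcd(a, 63) > 1 (because a is a unit precisely when gcd(a, n) = 1, and in Z/nZ every nonzero, non-unit element is a zero-divisor). Scan a = 1, ..., 62 and keep those with gcd(a, 63) > 1:
  gcd(3, 63) = 3, gcd(6, 63) = 3, gcd(7, 63) = 7, gcd(9, 63) = 9, gcd(12, 63) = 3, gcd(14, 63) = 7, gcd(15, 63) = 3, gcd(18, 63) = 9, gcd(21, 63) = 21, gcd(24, 63) = 3, gcd(27, 63) = 9, gcd(28, 63) = 7, gcd(30, 63) = 3, gcd(33, 63) = 3, gcd(35, 63) = 7, gcd(36, 63) = 9, gcd(39, 63) = 3, gcd(42, 63) = 21, gcd(45, 63) = 9, gcd(48, 63) = 3, gcd(49, 63) = 7, gcd(51, 63) = 3, gcd(54, 63) = 9, gcd(56, 63) = 7, gcd(57, 63) = 3, gcd(60, 63) = 3.
All other a ∈ {1, ..., 62} have gcd(a, 63) = 1 and are units. So the nonzero zero-divisors are exactly the 26 values of a appearing in this scan.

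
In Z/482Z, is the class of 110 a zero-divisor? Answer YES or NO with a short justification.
YES

gcd(110, 482) = 2 > 1, so 110 is not a unit in Z/482Z. In Z/nZ every nonzero non-unit is a zero-divisor: explicitly, take b = 482/gcd = 241 ≠ 0 (mod 482); then 110·241 = 26510 = 55·482, i.e. 110·241 ≡ 0 (mod 482). So 110 is a zero-divisor.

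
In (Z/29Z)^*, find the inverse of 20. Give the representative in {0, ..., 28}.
20^(−1) ≡ 16 (mod 29)

Apply the extended Euclidean algorithm to (29, 20), tracking rows (r, s, t) with s·29 + t·20 = r. Each division r_prev = q·r_cur + r_new produces the new row as (previous row) − q·(current row):
  row A: (29, 1, 0)   [1·29 + 0·20 = 29]
  row B: (20, 0, 1)   [0·29 + 1·20 = 20]
  29 = 1·20 + 9   → row C = row A − 1·row B = (9, 1, −1)   [check: 1·29 − 1·20 = 9]
  20 = 2·9 + 2   → row D = row B − 2·row C = (2, −2, 3)   [check: −2·29 + 3·20 = 2]
  9 = 4·2 + 1   → row E = row C − 4·row D = (1, 9, −13)   [check: 9·29 − 13·20 = 1]
  2 = 2·1 + 0   → remainder 0, stop. gcd = 1 (last nonzero row E).
The gcd is 1, so 20 is invertible mod 29. The last nonzero row gives 9·29 − 13·20 = 1, so t = −13. So 20^(−1) ≡ −13 ≡ 16 (mod 29). Verify: 20 · 16 = 320 ≡ 1 (mod 29). ✓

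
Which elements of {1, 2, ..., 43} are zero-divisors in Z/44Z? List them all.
nonzero zero-divisors of Z/44Z = {2, 4, 6, 8, 10, 11, 12, 14, 16, 18, 20, 22, 24, 26, 28, 30, 32, 33, 34, 36, 38, 40, 42}

An element a ∈ Z/44Z (with a ≠ 0) is a zero-divisor iff gcd(a, 44) > 1 (because a is a unit precisely when gcd(a, n) = 1, and in Z/nZ every nonzero, non-unit element is a zero-divisor). Scan a = 1, ..., 43 and keep those with gcd(a, 44) > 1:
  gcd(2, 44) = 2, gcd(4, 44) = 4, gcd(6, 44) = 2, gcd(8, 44) = 4, gcd(10, 44) = 2, gcd(11, 44) = 11, gcd(12, 44) = 4, gcd(14, 44) = 2, gcd(16, 44) = 4, gcd(18, 44) = 2, gcd(20, 44) = 4, gcd(22, 44) = 22, gcd(24, 44) = 4, gcd(26, 44) = 2, gcd(28, 44) = 4, gcd(30, 44) = 2, gcd(32, 44) = 4, gcd(33, 44) = 11, gcd(34, 44) = 2, gcd(36, 44) = 4, gcd(38, 44) = 2, gcd(40, 44) = 4, gcd(42, 44) = 2.
All other a ∈ {1, ..., 43} have gcd(a, 44) = 1 and are units. So the nonzero zero-divisors are exactly the 23 values of a appearing in this scan.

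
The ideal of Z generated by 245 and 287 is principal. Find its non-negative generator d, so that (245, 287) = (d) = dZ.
(245, 287) = (7); d = 7

In the PID Z, (a, b) is generated by gcd(a, b). Compute gcd(287, 245) with the extended Euclidean algorithm, tracking rows (r, s, t) with s·287 + t·245 = r:
  row A: (287, 1, 0)   [1·287 + 0·245 = 287]
  row B: (245, 0, 1)   [0·287 + 1·245 = 245]
  287 = 1·245 + 42   → row C = row A − 1·row B = (42, 1, −1)   [check: 1·287 − 1·245 = 42]
  245 = 5·42 + 35   → row D = row B − 5·row C = (35, −5, 6)   [check: −5·287 + 6·245 = 35]
  42 = 1·35 + 7   → row E = row C − 1·row D = (7, 6, −7)   [check: 6·287 − 7·245 = 7]
  35 = 5·7 + 0   → remainder 0, stop. gcd = 7 (last nonzero row E).
So gcd(245, 287) = 7, with Bézout identity 6·287 − 7·245 = 7. Containment (⊇): the Bézout identity exhibits 7 as an element of (245, 287), giving (7) ⊆ (245, 287). Containment (⊆): since 7 | 245 and 7 | 287 (245 = 7·35, 287 = 7·41), every Z-linear combination of 245 and 287 is divisible by 7, so (245, 287) ⊆ (7). Therefore (245, 287) = (7), d = 7.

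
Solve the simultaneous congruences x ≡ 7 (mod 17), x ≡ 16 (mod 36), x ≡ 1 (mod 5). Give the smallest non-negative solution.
x ≡ 1996 (mod 3060); the representative in [0, 3060) is 1996

The moduli 17, 36, 5 are pairwise coprime, so by the CRT there is a unique solution mod 17·36·5 = 3060.
Solve by successive substitution. Start with x ≡ 7 (mod 17).
  Combine with x ≡ 16 (mod 36): write x = 7 + 17·t and require 7 + 17·t ≡ 16 (mod 36), i.e. 17·t ≡ 16 − 7 ≡ 9 (mod 36). Since 17^(−1) ≡ 17 (mod 36), t ≡ 17·9 ≡ 9 (mod 36). So x ≡ 7 + 17·9 = 160 (mod 612).
  Combine with x ≡ 1 (mod 5): write x = 160 + 612·t and require 160 + 612·t ≡ 1 (mod 5), i.e. 612·t ≡ 1 − 160 ≡ 1 (mod 5). Since 612^(−1) ≡ 3 (mod 5) (612 ≡ 2 (mod 5)), t ≡ 3·1 ≡ 3 (mod 5). So x ≡ 160 + 612·3 = 1996 (mod 3060).
Unique solution in [0, 3060): x = 1996.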